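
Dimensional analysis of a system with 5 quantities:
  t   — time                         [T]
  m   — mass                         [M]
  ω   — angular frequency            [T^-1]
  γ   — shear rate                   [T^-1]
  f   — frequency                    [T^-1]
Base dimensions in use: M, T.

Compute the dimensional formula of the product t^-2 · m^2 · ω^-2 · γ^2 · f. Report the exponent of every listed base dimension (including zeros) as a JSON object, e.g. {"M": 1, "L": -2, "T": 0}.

{"M": 2, "T": -3}

Dimensional matrix (M×T by t×m×ω×γ×f):
  M: [ 0  1  0  0  0]
  T: [ 1  0 -1 -1 -1]
  [M]: (-2)·0+(2)·1+(-2)·0+(2)·0+(1)·0 = 2
  [T]: (-2)·1+(2)·0+(-2)·-1+(2)·-1+(1)·-1 = -3
⇒ M^2 T^-3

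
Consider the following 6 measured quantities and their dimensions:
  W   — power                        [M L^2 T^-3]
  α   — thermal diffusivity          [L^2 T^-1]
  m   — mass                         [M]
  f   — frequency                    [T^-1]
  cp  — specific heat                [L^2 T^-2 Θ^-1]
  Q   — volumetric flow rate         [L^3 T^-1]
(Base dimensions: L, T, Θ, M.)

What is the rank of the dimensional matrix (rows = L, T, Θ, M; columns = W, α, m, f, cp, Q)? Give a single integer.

4

Write exponents as rows L,T,Θ,M / cols W,α,m,f,cp,Q:
  L: [ 2  2  0  0  2  3]
  T: [-3 -1  0 -1 -2 -1]
  Θ: [ 0  0  0  0 -1  0]
  M: [ 1  0  1  0  0  0]
Row reduction gives pivot columns W,α,m,cp; rank = 4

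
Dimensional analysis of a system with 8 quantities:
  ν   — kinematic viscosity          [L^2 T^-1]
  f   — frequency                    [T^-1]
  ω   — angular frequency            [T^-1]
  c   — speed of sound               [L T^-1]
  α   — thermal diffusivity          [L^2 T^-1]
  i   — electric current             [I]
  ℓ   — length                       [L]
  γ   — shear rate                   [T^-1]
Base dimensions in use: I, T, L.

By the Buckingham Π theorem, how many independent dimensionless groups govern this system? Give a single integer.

5

Exponent matrix [I,T,L] × [ν,f,ω,c,α,i,ℓ,γ]:
  I: [ 0  0  0  0  0  1  0  0]
  T: [-1 -1 -1 -1 -1  0  0 -1]
  L: [ 2  0  0  1  2  0  1  0]
RREF → pivots at {ν,f,i} ⇒ r = 3
Π count = n − r = 8 − 3 = 5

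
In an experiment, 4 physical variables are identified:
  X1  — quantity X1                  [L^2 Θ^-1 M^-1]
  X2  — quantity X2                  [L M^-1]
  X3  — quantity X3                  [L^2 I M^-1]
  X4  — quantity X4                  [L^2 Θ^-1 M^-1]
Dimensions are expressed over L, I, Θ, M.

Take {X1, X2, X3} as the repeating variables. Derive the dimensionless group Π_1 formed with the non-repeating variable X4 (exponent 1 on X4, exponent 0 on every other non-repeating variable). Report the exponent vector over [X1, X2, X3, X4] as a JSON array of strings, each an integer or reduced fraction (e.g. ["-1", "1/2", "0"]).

["-1", "0", "0", "1"]

Dimensional matrix (L×I×Θ×M by X1×X2×X3×X4):
  L: [ 2  1  2  2]
  I: [ 0  0  1  0]
  Θ: [-1  0  0 -1]
  M: [-1 -1 -1 -1]
Row reduction gives pivot columns X1,X2,X3; rank = 3
Pivot set = {X1,X2,X3}, free = {X4}
RREF:
  r0: [   1    0    0    1]
  r1: [   0    1    0    0]
  r2: [   0    0    1    0]
  r3: [   0    0    0    0]
Fix exponent of X4 at 1; solve each RREF row for its pivot's exponent:
  r0: exp(X1) + (1)·1 = 0 ⇒ exp(X1) = -1
  r1: exp(X2) + (0)·1 = 0 ⇒ exp(X2) = 0
  r2: exp(X3) + (0)·1 = 0 ⇒ exp(X3) = 0
Π_1 = X1^-1 · X4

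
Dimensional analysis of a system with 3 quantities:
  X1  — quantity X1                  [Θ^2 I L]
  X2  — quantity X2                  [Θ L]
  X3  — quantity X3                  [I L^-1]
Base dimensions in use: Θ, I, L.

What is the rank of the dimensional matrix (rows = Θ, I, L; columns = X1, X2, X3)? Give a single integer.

2

Dimensional matrix (Θ×I×L by X1×X2×X3):
  Θ: [ 2  1  0]
  I: [ 1  0  1]
  L: [ 1  1 -1]
Row reduction gives pivot columns X1,X2; rank = 2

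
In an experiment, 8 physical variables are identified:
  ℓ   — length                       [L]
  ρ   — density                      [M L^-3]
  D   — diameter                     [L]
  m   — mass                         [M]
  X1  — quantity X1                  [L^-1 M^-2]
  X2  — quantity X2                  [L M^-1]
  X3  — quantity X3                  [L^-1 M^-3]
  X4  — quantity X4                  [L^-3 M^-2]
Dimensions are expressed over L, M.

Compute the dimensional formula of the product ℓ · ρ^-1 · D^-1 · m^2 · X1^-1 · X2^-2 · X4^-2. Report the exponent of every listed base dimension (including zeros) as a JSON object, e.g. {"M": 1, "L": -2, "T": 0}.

Dimensional matrix (L×M by ℓ×ρ×D×m×X1×X2×X3×X4):
  L: [ 1 -3  1  0 -1  1 -1 -3]
  M: [ 0  1  0  1 -2 -1 -3 -2]
  [L]: (1)·1+(-1)·-3+(-1)·1+(2)·0+(-1)·-1+(-2)·1+(-2)·-3 = 8
  [M]: (1)·0+(-1)·1+(-1)·0+(2)·1+(-1)·-2+(-2)·-1+(-2)·-2 = 9
⇒ L^8 M^9

{"L": 8, "M": 9}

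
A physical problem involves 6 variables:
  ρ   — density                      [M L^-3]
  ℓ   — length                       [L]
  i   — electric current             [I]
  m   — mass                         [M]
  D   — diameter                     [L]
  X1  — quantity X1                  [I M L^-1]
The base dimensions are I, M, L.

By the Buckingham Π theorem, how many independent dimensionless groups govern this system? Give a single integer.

3

Exponent matrix [I,M,L] × [ρ,ℓ,i,m,D,X1]:
  I: [ 0  0  1  0  0  1]
  M: [ 1  0  0  1  0  1]
  L: [-3  1  0  0  1 -1]
Echelon form has 3 nonzero rows (pivots: ρ,ℓ,i)
n=6, r=3 ⇒ 3 dimensionless groups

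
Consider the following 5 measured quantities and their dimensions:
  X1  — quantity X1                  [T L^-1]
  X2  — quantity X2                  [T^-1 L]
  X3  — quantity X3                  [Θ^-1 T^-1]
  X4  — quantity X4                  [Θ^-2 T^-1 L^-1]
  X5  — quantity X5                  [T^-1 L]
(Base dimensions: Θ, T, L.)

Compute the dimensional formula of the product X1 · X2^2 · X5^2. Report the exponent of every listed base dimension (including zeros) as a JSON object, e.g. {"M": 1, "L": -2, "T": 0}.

{"Θ": 0, "T": -3, "L": 3}

Dimensional matrix (Θ×T×L by X1×X2×X3×X4×X5):
  Θ: [ 0  0 -1 -2  0]
  T: [ 1 -1 -1 -1 -1]
  L: [-1  1  0 -1  1]
  [Θ]: (1)·0+(2)·0+(2)·0 = 0
  [T]: (1)·1+(2)·-1+(2)·-1 = -3
  [L]: (1)·-1+(2)·1+(2)·1 = 3
⇒ T^-3 L^3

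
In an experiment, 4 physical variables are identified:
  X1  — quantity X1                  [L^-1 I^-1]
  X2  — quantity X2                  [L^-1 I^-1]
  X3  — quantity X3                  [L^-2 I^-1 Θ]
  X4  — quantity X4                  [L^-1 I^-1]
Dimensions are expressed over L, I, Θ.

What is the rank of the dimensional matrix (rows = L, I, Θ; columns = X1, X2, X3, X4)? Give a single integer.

Exponent matrix [L,I,Θ] × [X1,X2,X3,X4]:
  L: [-1 -1 -2 -1]
  I: [-1 -1 -1 -1]
  Θ: [ 0  0  1  0]
Echelon form has 2 nonzero rows (pivots: X1,X3)

2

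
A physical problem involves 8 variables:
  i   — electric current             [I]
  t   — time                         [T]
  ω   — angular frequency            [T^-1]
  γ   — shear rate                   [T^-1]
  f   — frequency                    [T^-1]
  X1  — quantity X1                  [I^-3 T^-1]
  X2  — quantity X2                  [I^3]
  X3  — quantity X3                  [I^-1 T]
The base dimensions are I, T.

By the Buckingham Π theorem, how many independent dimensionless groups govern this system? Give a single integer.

Dimensional matrix (I×T by i×t×ω×γ×f×X1×X2×X3):
  I: [ 1  0  0  0  0 -3  3 -1]
  T: [ 0  1 -1 -1 -1 -1  0  1]
RREF → pivots at {i,t} ⇒ r = 2
8 vars − rank 2 = 6 Π groups

6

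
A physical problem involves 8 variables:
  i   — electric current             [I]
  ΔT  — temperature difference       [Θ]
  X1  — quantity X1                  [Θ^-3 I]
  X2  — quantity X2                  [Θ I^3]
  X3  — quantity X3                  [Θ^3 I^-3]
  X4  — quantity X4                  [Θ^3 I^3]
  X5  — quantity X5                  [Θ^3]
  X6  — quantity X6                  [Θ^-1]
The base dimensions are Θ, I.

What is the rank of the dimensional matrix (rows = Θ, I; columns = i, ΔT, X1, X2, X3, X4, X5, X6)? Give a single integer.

Exponent matrix [Θ,I] × [i,ΔT,X1,X2,X3,X4,X5,X6]:
  Θ: [ 0  1 -3  1  3  3  3 -1]
  I: [ 1  0  1  3 -3  3  0  0]
Row reduction gives pivot columns i,ΔT; rank = 2

2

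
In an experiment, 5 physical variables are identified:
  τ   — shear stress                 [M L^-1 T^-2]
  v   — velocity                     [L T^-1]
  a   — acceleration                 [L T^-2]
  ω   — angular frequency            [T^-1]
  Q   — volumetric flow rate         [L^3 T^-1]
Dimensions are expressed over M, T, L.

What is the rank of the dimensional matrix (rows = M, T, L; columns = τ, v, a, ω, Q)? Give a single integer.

Exponent matrix [M,T,L] × [τ,v,a,ω,Q]:
  M: [ 1  0  0  0  0]
  T: [-2 -1 -2 -1 -1]
  L: [-1  1  1  0  3]
RREF → pivots at {τ,v,a} ⇒ r = 3

3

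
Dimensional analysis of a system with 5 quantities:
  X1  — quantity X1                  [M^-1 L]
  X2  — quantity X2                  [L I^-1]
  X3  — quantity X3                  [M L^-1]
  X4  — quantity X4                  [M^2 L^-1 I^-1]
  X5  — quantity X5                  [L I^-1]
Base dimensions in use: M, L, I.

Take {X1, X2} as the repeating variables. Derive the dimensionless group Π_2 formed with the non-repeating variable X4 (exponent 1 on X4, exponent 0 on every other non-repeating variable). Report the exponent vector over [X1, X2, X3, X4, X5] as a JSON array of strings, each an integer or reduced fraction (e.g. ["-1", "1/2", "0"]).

["2", "-1", "0", "1", "0"]

Write exponents as rows M,L,I / cols X1,X2,X3,X4,X5:
  M: [-1  0  1  2  0]
  L: [ 1  1 -1 -1  1]
  I: [ 0 -1  0 -1 -1]
Echelon form has 2 nonzero rows (pivots: X1,X2)
Repeat: X1,X2; free: X3,X4,X5
RREF:
  r0: [   1    0   -1   -2    0]
  r1: [   0    1    0    1    1]
  r2: [   0    0    0    0    0]
Fix exponent of X4 at 1, X3 at 0, X5 at 0; solve each RREF row for its pivot's exponent:
  r0: exp(X1) + (-2)·1 = 0 ⇒ exp(X1) = 2
  r1: exp(X2) + (1)·1 = 0 ⇒ exp(X2) = -1
Π_2 = X1^2 · X2^-1 · X4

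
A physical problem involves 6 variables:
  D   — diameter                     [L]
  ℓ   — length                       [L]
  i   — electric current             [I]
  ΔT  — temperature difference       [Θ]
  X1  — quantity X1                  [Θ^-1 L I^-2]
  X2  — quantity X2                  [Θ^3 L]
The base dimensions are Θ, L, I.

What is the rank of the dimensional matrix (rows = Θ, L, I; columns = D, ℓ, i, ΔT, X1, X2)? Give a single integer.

Dimensional matrix (Θ×L×I by D×ℓ×i×ΔT×X1×X2):
  Θ: [ 0  0  0  1 -1  3]
  L: [ 1  1  0  0  1  1]
  I: [ 0  0  1  0 -2  0]
Echelon form has 3 nonzero rows (pivots: D,i,ΔT)

3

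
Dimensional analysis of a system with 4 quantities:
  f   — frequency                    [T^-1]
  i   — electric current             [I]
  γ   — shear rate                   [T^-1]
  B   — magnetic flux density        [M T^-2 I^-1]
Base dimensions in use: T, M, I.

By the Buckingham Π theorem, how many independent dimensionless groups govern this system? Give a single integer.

Write exponents as rows T,M,I / cols f,i,γ,B:
  T: [-1  0 -1 -2]
  M: [ 0  0  0  1]
  I: [ 0  1  0 -1]
RREF → pivots at {f,i,B} ⇒ r = 3
4 vars − rank 3 = 1 Π group

1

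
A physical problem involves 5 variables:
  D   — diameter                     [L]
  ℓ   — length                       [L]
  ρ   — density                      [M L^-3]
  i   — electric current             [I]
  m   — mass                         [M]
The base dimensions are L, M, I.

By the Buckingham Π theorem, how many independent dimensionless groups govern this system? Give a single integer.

2

Write exponents as rows L,M,I / cols D,ℓ,ρ,i,m:
  L: [ 1  1 -3  0  0]
  M: [ 0  0  1  0  1]
  I: [ 0  0  0  1  0]
RREF → pivots at {D,ρ,i} ⇒ r = 3
n=5, r=3 ⇒ 2 dimensionless groups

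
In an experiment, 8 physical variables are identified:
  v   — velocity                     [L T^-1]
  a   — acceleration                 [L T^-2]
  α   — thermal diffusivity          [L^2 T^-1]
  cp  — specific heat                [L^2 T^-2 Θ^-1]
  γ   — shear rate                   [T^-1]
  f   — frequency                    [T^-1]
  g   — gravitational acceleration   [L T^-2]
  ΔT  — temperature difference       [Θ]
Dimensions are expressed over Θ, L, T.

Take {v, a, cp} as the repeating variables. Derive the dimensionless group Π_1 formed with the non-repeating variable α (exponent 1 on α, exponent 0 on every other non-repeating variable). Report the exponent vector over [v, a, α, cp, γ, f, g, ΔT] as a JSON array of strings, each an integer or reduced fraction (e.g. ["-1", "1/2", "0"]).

["-3", "1", "1", "0", "0", "0", "0", "0"]

Exponent matrix [Θ,L,T] × [v,a,α,cp,γ,f,g,ΔT]:
  Θ: [ 0  0  0 -1  0  0  0  1]
  L: [ 1  1  2  2  0  0  1  0]
  T: [-1 -2 -1 -2 -1 -1 -2  0]
RREF → pivots at {v,a,cp} ⇒ r = 3
Pivot set = {v,a,cp}, free = {α,γ,f,g,ΔT}
RREF:
  r0: [   1    0    3    0   -1   -1    0    2]
  r1: [   0    1   -1    0    1    1    1    0]
  r2: [   0    0    0    1    0    0    0   -1]
Fix exponent of α at 1, γ at 0, f at 0, g at 0, ΔT at 0; solve each RREF row for its pivot's exponent:
  r0: exp(v) + (3)·1 = 0 ⇒ exp(v) = -3
  r1: exp(a) + (-1)·1 = 0 ⇒ exp(a) = 1
  r2: exp(cp) + (0)·1 = 0 ⇒ exp(cp) = 0
Π_1 = v^-3 · a · α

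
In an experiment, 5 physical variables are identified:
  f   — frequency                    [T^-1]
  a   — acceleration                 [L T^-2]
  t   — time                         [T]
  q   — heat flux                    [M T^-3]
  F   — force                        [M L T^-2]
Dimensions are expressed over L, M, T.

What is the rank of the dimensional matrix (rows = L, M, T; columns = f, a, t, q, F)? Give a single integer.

Write exponents as rows L,M,T / cols f,a,t,q,F:
  L: [ 0  1  0  0  1]
  M: [ 0  0  0  1  1]
  T: [-1 -2  1 -3 -2]
Row reduction gives pivot columns f,a,q; rank = 3

3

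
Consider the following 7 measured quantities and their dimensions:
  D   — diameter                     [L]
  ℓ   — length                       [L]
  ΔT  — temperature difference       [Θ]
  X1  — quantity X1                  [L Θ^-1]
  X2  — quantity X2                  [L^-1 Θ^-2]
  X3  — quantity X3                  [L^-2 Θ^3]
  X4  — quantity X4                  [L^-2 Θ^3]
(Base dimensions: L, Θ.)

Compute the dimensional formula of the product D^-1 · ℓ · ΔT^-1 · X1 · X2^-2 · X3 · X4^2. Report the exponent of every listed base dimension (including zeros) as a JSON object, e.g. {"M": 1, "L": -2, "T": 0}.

Exponent matrix [L,Θ] × [D,ℓ,ΔT,X1,X2,X3,X4]:
  L: [ 1  1  0  1 -1 -2 -2]
  Θ: [ 0  0  1 -1 -2  3  3]
  [L]: (-1)·1+(1)·1+(-1)·0+(1)·1+(-2)·-1+(1)·-2+(2)·-2 = -3
  [Θ]: (-1)·0+(1)·0+(-1)·1+(1)·-1+(-2)·-2+(1)·3+(2)·3 = 11
⇒ L^-3 Θ^11

{"L": -3, "Θ": 11}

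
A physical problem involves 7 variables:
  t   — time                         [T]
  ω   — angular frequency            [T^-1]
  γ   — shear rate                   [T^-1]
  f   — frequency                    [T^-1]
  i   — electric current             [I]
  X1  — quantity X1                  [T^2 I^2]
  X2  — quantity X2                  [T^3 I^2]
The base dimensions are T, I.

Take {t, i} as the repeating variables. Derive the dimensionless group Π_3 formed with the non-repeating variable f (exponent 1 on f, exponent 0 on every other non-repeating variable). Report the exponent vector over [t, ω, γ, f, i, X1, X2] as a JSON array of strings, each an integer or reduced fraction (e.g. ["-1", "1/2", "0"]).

["1", "0", "0", "1", "0", "0", "0"]

Write exponents as rows T,I / cols t,ω,γ,f,i,X1,X2:
  T: [ 1 -1 -1 -1  0  2  3]
  I: [ 0  0  0  0  1  2  2]
Row reduction gives pivot columns t,i; rank = 2
Pivot set = {t,i}, free = {ω,γ,f,X1,X2}
RREF:
  r0: [   1   -1   -1   -1    0    2    3]
  r1: [   0    0    0    0    1    2    2]
Fix exponent of f at 1, ω at 0, γ at 0, X1 at 0, X2 at 0; solve each RREF row for its pivot's exponent:
  r0: exp(t) + (-1)·1 = 0 ⇒ exp(t) = 1
  r1: exp(i) + (0)·1 = 0 ⇒ exp(i) = 0
Π_3 = t · f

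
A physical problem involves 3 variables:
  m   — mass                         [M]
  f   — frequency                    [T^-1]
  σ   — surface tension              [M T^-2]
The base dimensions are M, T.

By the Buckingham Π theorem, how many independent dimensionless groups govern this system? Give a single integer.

Write exponents as rows M,T / cols m,f,σ:
  M: [ 1  0  1]
  T: [ 0 -1 -2]
Echelon form has 2 nonzero rows (pivots: m,f)
n=3, r=2 ⇒ 1 dimensionless group

1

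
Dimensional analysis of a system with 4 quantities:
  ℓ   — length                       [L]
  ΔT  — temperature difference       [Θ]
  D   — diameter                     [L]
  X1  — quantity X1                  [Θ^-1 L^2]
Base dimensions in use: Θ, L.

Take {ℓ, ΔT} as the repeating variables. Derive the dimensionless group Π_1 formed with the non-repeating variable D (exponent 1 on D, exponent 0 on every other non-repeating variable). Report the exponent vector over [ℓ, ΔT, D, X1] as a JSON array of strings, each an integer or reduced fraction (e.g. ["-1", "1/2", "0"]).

Write exponents as rows Θ,L / cols ℓ,ΔT,D,X1:
  Θ: [ 0  1  0 -1]
  L: [ 1  0  1  2]
RREF → pivots at {ℓ,ΔT} ⇒ r = 2
Repeat: ℓ,ΔT; free: D,X1
RREF:
  r0: [   1    0    1    2]
  r1: [   0    1    0   -1]
Fix exponent of D at 1, X1 at 0; solve each RREF row for its pivot's exponent:
  r0: exp(ℓ) + (1)·1 = 0 ⇒ exp(ℓ) = -1
  r1: exp(ΔT) + (0)·1 = 0 ⇒ exp(ΔT) = 0
Π_1 = ℓ^-1 · D

["-1", "0", "1", "0"]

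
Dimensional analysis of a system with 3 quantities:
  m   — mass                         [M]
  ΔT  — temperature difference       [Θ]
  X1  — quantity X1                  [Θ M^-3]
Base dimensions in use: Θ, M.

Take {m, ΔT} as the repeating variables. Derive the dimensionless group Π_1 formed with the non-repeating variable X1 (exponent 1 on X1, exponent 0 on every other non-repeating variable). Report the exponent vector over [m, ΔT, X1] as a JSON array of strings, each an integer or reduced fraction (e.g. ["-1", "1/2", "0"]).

Exponent matrix [Θ,M] × [m,ΔT,X1]:
  Θ: [ 0  1  1]
  M: [ 1  0 -3]
Row reduction gives pivot columns m,ΔT; rank = 2
Pivot set = {m,ΔT}, free = {X1}
RREF:
  r0: [   1    0   -3]
  r1: [   0    1    1]
Fix exponent of X1 at 1; solve each RREF row for its pivot's exponent:
  r0: exp(m) + (-3)·1 = 0 ⇒ exp(m) = 3
  r1: exp(ΔT) + (1)·1 = 0 ⇒ exp(ΔT) = -1
Π_1 = m^3 · ΔT^-1 · X1

["3", "-1", "1"]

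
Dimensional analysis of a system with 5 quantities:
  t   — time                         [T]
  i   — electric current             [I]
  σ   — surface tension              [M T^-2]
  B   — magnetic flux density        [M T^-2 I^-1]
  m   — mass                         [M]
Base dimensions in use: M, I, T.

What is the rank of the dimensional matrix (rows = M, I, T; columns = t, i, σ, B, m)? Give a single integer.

3

Dimensional matrix (M×I×T by t×i×σ×B×m):
  M: [ 0  0  1  1  1]
  I: [ 0  1  0 -1  0]
  T: [ 1  0 -2 -2  0]
RREF → pivots at {t,i,σ} ⇒ r = 3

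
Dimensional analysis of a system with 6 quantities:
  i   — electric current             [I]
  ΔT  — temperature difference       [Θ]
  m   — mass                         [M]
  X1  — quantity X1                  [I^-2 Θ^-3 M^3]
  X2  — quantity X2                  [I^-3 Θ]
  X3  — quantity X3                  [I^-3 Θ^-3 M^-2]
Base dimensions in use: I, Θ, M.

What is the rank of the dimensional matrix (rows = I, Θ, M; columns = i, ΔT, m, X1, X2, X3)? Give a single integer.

3

Write exponents as rows I,Θ,M / cols i,ΔT,m,X1,X2,X3:
  I: [ 1  0  0 -2 -3 -3]
  Θ: [ 0  1  0 -3  1 -3]
  M: [ 0  0  1  3  0 -2]
RREF → pivots at {i,ΔT,m} ⇒ r = 3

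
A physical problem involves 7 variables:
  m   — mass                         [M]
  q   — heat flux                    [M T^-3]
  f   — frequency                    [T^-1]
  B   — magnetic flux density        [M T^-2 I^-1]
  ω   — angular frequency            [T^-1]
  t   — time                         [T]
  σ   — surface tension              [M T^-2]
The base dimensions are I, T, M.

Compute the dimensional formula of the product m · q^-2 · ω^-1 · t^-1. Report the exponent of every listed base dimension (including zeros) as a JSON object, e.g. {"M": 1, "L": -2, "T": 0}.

Exponent matrix [I,T,M] × [m,q,f,B,ω,t,σ]:
  I: [ 0  0  0 -1  0  0  0]
  T: [ 0 -3 -1 -2 -1  1 -2]
  M: [ 1  1  0  1  0  0  1]
  [I]: (1)·0+(-2)·0+(-1)·0+(-1)·0 = 0
  [T]: (1)·0+(-2)·-3+(-1)·-1+(-1)·1 = 6
  [M]: (1)·1+(-2)·1+(-1)·0+(-1)·0 = -1
⇒ T^6 M^-1

{"I": 0, "T": 6, "M": -1}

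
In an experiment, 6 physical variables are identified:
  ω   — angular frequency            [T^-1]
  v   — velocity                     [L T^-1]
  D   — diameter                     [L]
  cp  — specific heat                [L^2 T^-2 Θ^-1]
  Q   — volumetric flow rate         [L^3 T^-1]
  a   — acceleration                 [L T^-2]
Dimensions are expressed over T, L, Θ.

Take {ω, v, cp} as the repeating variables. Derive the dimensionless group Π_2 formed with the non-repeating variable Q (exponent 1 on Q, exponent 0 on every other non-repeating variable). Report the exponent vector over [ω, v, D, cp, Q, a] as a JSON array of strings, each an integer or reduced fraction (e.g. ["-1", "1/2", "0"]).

Write exponents as rows T,L,Θ / cols ω,v,D,cp,Q,a:
  T: [-1 -1  0 -2 -1 -2]
  L: [ 0  1  1  2  3  1]
  Θ: [ 0  0  0 -1  0  0]
Row reduction gives pivot columns ω,v,cp; rank = 3
Repeat: ω,v,cp; free: D,Q,a
RREF:
  r0: [   1    0   -1    0   -2    1]
  r1: [   0    1    1    0    3    1]
  r2: [   0    0    0    1    0    0]
Fix exponent of Q at 1, D at 0, a at 0; solve each RREF row for its pivot's exponent:
  r0: exp(ω) + (-2)·1 = 0 ⇒ exp(ω) = 2
  r1: exp(v) + (3)·1 = 0 ⇒ exp(v) = -3
  r2: exp(cp) + (0)·1 = 0 ⇒ exp(cp) = 0
Π_2 = ω^2 · v^-3 · Q

["2", "-3", "0", "0", "1", "0"]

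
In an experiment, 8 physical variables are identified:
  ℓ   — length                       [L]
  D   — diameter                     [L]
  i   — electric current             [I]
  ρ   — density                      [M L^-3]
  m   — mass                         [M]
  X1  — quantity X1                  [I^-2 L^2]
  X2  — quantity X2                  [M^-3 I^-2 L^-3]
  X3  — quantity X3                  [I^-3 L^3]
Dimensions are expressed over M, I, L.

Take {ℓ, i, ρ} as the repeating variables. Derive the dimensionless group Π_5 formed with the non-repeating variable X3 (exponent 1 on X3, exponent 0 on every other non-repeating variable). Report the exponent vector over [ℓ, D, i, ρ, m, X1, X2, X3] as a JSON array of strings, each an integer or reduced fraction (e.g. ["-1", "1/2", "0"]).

Write exponents as rows M,I,L / cols ℓ,D,i,ρ,m,X1,X2,X3:
  M: [ 0  0  0  1  1  0 -3  0]
  I: [ 0  0  1  0  0 -2 -2 -3]
  L: [ 1  1  0 -3  0  2 -3  3]
Echelon form has 3 nonzero rows (pivots: ℓ,i,ρ)
Repeat: ℓ,i,ρ; free: D,m,X1,X2,X3
RREF:
  r0: [   1    1    0    0    3    2  -12    3]
  r1: [   0    0    1    0    0   -2   -2   -3]
  r2: [   0    0    0    1    1    0   -3    0]
Fix exponent of X3 at 1, D at 0, m at 0, X1 at 0, X2 at 0; solve each RREF row for its pivot's exponent:
  r0: exp(ℓ) + (3)·1 = 0 ⇒ exp(ℓ) = -3
  r1: exp(i) + (-3)·1 = 0 ⇒ exp(i) = 3
  r2: exp(ρ) + (0)·1 = 0 ⇒ exp(ρ) = 0
Π_5 = ℓ^-3 · i^3 · X3

["-3", "0", "3", "0", "0", "0", "0", "1"]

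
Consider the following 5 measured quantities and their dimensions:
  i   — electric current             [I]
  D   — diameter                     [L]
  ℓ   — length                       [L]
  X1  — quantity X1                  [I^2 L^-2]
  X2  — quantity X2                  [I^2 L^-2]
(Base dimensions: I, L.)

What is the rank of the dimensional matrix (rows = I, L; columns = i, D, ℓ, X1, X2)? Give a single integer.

2

Exponent matrix [I,L] × [i,D,ℓ,X1,X2]:
  I: [ 1  0  0  2  2]
  L: [ 0  1  1 -2 -2]
Echelon form has 2 nonzero rows (pivots: i,D)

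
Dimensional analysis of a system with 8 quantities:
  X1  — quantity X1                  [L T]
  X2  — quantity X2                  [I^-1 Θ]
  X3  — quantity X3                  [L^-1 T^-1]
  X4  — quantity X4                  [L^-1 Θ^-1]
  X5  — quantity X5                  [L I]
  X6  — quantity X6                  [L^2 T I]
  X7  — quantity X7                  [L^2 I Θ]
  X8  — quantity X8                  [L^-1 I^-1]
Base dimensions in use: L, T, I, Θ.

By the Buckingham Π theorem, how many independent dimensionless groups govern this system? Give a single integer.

Write exponents as rows L,T,I,Θ / cols X1,X2,X3,X4,X5,X6,X7,X8:
  L: [ 1  0 -1 -1  1  2  2 -1]
  T: [ 1  0 -1  0  0  1  0  0]
  I: [ 0 -1  0  0  1  1  1 -1]
  Θ: [ 0  1  0 -1  0  0  1  0]
Row reduction gives pivot columns X1,X2,X4; rank = 3
n=8, r=3 ⇒ 5 dimensionless groups

5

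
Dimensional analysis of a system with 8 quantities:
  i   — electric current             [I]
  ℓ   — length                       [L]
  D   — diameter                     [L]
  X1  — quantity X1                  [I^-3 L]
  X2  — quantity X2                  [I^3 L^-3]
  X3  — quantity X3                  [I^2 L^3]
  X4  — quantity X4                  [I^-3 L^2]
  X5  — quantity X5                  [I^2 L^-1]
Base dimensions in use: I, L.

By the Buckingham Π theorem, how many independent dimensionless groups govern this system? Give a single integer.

Exponent matrix [I,L] × [i,ℓ,D,X1,X2,X3,X4,X5]:
  I: [ 1  0  0 -3  3  2 -3  2]
  L: [ 0  1  1  1 -3  3  2 -1]
Row reduction gives pivot columns i,ℓ; rank = 2
n=8, r=2 ⇒ 6 dimensionless groups

6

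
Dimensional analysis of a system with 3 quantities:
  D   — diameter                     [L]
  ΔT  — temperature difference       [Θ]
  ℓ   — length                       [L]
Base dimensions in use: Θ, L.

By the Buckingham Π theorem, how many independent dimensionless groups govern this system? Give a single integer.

1

Dimensional matrix (Θ×L by D×ΔT×ℓ):
  Θ: [ 0  1  0]
  L: [ 1  0  1]
Row reduction gives pivot columns D,ΔT; rank = 2
Π count = n − r = 3 − 2 = 1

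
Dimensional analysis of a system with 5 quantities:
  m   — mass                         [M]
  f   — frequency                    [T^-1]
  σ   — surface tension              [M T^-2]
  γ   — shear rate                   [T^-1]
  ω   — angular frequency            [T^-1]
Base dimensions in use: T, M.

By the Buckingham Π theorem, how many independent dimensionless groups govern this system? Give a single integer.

Write exponents as rows T,M / cols m,f,σ,γ,ω:
  T: [ 0 -1 -2 -1 -1]
  M: [ 1  0  1  0  0]
RREF → pivots at {m,f} ⇒ r = 2
n=5, r=2 ⇒ 3 dimensionless groups

3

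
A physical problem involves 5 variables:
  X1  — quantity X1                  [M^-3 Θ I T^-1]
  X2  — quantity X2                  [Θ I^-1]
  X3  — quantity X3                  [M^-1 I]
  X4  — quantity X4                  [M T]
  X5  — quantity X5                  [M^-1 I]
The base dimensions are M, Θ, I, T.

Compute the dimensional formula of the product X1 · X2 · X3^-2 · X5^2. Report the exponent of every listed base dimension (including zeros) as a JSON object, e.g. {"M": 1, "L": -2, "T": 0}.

{"M": -3, "Θ": 2, "I": 0, "T": -1}

Exponent matrix [M,Θ,I,T] × [X1,X2,X3,X4,X5]:
  M: [-3  0 -1  1 -1]
  Θ: [ 1  1  0  0  0]
  I: [ 1 -1  1  0  1]
  T: [-1  0  0  1  0]
  [M]: (1)·-3+(1)·0+(-2)·-1+(2)·-1 = -3
  [Θ]: (1)·1+(1)·1+(-2)·0+(2)·0 = 2
  [I]: (1)·1+(1)·-1+(-2)·1+(2)·1 = 0
  [T]: (1)·-1+(1)·0+(-2)·0+(2)·0 = -1
⇒ M^-3 Θ^2 T^-1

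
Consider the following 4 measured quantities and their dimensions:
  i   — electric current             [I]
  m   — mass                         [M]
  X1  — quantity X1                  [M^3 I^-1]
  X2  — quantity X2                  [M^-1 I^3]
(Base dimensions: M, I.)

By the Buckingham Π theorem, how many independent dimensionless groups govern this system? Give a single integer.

Exponent matrix [M,I] × [i,m,X1,X2]:
  M: [ 0  1  3 -1]
  I: [ 1  0 -1  3]
Echelon form has 2 nonzero rows (pivots: i,m)
Π count = n − r = 4 − 2 = 2

2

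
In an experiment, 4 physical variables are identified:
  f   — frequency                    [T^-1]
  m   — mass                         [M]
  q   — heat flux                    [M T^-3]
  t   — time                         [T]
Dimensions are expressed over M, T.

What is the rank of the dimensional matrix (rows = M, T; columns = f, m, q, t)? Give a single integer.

2

Write exponents as rows M,T / cols f,m,q,t:
  M: [ 0  1  1  0]
  T: [-1  0 -3  1]
RREF → pivots at {f,m} ⇒ r = 2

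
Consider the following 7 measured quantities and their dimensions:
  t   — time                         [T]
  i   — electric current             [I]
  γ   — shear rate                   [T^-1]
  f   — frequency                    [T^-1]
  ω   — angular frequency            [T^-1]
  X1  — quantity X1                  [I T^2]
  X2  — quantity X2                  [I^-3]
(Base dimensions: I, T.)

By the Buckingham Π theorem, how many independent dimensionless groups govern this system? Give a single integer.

Write exponents as rows I,T / cols t,i,γ,f,ω,X1,X2:
  I: [ 0  1  0  0  0  1 -3]
  T: [ 1  0 -1 -1 -1  2  0]
Echelon form has 2 nonzero rows (pivots: t,i)
n=7, r=2 ⇒ 5 dimensionless groups

5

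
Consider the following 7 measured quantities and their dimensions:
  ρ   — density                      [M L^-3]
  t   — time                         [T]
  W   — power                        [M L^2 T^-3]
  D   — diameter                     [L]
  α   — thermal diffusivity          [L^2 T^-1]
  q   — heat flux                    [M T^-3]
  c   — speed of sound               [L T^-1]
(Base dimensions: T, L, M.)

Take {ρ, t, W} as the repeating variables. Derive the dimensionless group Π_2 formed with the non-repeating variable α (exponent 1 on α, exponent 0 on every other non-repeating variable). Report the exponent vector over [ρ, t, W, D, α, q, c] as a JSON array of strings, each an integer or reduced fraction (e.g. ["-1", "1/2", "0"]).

Exponent matrix [T,L,M] × [ρ,t,W,D,α,q,c]:
  T: [ 0  1 -3  0 -1 -3 -1]
  L: [-3  0  2  1  2  0  1]
  M: [ 1  0  1  0  0  1  0]
Row reduction gives pivot columns ρ,t,W; rank = 3
Repeat: ρ,t,W; free: D,α,q,c
RREF:
  r0: [   1    0    0 -1/5 -2/5  2/5 -1/5]
  r1: [   0    1    0  3/5  1/5 -6/5 -2/5]
  r2: [   0    0    1  1/5  2/5  3/5  1/5]
Fix exponent of α at 1, D at 0, q at 0, c at 0; solve each RREF row for its pivot's exponent:
  r0: exp(ρ) + (-2/5)·1 = 0 ⇒ exp(ρ) = 2/5
  r1: exp(t) + (1/5)·1 = 0 ⇒ exp(t) = -1/5
  r2: exp(W) + (2/5)·1 = 0 ⇒ exp(W) = -2/5
Π_2 = ρ^(2/5) · t^(-1/5) · W^(-2/5) · α

["2/5", "-1/5", "-2/5", "0", "1", "0", "0"]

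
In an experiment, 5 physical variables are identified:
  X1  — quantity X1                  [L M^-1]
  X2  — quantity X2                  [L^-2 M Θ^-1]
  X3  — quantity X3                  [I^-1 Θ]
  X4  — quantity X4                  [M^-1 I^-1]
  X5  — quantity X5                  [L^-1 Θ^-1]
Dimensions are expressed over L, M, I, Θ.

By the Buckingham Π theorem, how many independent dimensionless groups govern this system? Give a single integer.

Dimensional matrix (L×M×I×Θ by X1×X2×X3×X4×X5):
  L: [ 1 -2  0  0 -1]
  M: [-1  1  0 -1  0]
  I: [ 0  0 -1 -1  0]
  Θ: [ 0 -1  1  0 -1]
Row reduction gives pivot columns X1,X2,X3; rank = 3
5 vars − rank 3 = 2 Π groups

2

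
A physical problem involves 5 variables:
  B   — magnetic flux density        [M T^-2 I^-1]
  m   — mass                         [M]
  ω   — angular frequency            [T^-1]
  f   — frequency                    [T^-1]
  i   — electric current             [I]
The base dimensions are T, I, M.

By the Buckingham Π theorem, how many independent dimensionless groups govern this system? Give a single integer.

Write exponents as rows T,I,M / cols B,m,ω,f,i:
  T: [-2  0 -1 -1  0]
  I: [-1  0  0  0  1]
  M: [ 1  1  0  0  0]
RREF → pivots at {B,m,ω} ⇒ r = 3
Π count = n − r = 5 − 3 = 2

2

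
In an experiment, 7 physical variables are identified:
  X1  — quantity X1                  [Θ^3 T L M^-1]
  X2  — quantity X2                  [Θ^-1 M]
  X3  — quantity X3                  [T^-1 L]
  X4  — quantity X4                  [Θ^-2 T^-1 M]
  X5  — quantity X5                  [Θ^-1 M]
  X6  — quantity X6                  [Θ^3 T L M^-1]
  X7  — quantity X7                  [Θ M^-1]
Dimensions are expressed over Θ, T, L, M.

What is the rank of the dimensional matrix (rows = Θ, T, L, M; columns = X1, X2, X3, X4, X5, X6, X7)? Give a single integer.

3

Write exponents as rows Θ,T,L,M / cols X1,X2,X3,X4,X5,X6,X7:
  Θ: [ 3 -1  0 -2 -1  3  1]
  T: [ 1  0 -1 -1  0  1  0]
  L: [ 1  0  1  0  0  1  0]
  M: [-1  1  0  1  1 -1 -1]
RREF → pivots at {X1,X2,X3} ⇒ r = 3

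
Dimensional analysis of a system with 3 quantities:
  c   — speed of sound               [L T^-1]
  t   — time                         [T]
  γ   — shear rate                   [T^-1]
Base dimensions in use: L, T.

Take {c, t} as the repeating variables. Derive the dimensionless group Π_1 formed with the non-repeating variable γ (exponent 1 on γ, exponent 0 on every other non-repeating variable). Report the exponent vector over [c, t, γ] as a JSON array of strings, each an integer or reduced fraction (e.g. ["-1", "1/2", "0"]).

["0", "1", "1"]

Write exponents as rows L,T / cols c,t,γ:
  L: [ 1  0  0]
  T: [-1  1 -1]
Echelon form has 2 nonzero rows (pivots: c,t)
Pivot set = {c,t}, free = {γ}
RREF:
  r0: [   1    0    0]
  r1: [   0    1   -1]
Fix exponent of γ at 1; solve each RREF row for its pivot's exponent:
  r0: exp(c) + (0)·1 = 0 ⇒ exp(c) = 0
  r1: exp(t) + (-1)·1 = 0 ⇒ exp(t) = 1
Π_1 = t · γ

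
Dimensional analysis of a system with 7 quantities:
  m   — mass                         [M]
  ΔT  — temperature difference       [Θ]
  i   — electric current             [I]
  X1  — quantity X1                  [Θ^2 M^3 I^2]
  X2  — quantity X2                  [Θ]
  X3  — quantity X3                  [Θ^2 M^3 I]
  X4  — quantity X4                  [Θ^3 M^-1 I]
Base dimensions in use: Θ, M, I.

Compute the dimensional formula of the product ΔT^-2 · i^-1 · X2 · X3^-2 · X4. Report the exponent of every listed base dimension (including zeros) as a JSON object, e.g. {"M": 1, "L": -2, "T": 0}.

{"Θ": -2, "M": -7, "I": -2}

Dimensional matrix (Θ×M×I by m×ΔT×i×X1×X2×X3×X4):
  Θ: [ 0  1  0  2  1  2  3]
  M: [ 1  0  0  3  0  3 -1]
  I: [ 0  0  1  2  0  1  1]
  [Θ]: (-2)·1+(-1)·0+(1)·1+(-2)·2+(1)·3 = -2
  [M]: (-2)·0+(-1)·0+(1)·0+(-2)·3+(1)·-1 = -7
  [I]: (-2)·0+(-1)·1+(1)·0+(-2)·1+(1)·1 = -2
⇒ Θ^-2 M^-7 I^-2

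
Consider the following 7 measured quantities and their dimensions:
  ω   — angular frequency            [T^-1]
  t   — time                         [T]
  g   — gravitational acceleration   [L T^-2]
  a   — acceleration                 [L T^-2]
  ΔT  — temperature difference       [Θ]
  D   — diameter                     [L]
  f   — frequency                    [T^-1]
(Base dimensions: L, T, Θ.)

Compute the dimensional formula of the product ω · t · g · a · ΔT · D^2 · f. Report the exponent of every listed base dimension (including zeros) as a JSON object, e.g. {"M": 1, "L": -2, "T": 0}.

Exponent matrix [L,T,Θ] × [ω,t,g,a,ΔT,D,f]:
  L: [ 0  0  1  1  0  1  0]
  T: [-1  1 -2 -2  0  0 -1]
  Θ: [ 0  0  0  0  1  0  0]
  [L]: (1)·0+(1)·0+(1)·1+(1)·1+(1)·0+(2)·1+(1)·0 = 4
  [T]: (1)·-1+(1)·1+(1)·-2+(1)·-2+(1)·0+(2)·0+(1)·-1 = -5
  [Θ]: (1)·0+(1)·0+(1)·0+(1)·0+(1)·1+(2)·0+(1)·0 = 1
⇒ L^4 T^-5 Θ

{"L": 4, "T": -5, "Θ": 1}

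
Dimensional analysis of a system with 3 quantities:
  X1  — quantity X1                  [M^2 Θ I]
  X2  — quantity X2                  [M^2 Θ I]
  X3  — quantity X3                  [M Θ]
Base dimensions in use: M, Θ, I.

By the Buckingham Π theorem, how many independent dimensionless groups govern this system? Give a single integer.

1

Write exponents as rows M,Θ,I / cols X1,X2,X3:
  M: [ 2  2  1]
  Θ: [ 1  1  1]
  I: [ 1  1  0]
Echelon form has 2 nonzero rows (pivots: X1,X3)
3 vars − rank 2 = 1 Π group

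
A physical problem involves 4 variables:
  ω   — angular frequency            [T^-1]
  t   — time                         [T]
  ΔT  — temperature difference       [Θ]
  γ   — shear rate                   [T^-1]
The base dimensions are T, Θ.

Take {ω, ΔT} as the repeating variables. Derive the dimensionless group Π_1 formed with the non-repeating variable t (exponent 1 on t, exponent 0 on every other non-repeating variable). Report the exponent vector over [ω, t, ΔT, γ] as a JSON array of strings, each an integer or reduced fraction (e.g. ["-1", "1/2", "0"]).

["1", "1", "0", "0"]

Dimensional matrix (T×Θ by ω×t×ΔT×γ):
  T: [-1  1  0 -1]
  Θ: [ 0  0  1  0]
Echelon form has 2 nonzero rows (pivots: ω,ΔT)
Repeat: ω,ΔT; free: t,γ
RREF:
  r0: [   1   -1    0    1]
  r1: [   0    0    1    0]
Fix exponent of t at 1, γ at 0; solve each RREF row for its pivot's exponent:
  r0: exp(ω) + (-1)·1 = 0 ⇒ exp(ω) = 1
  r1: exp(ΔT) + (0)·1 = 0 ⇒ exp(ΔT) = 0
Π_1 = ω · t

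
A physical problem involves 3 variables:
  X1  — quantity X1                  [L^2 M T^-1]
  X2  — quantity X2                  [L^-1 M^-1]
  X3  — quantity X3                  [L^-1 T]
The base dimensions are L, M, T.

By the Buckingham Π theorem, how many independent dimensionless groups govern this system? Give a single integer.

1

Dimensional matrix (L×M×T by X1×X2×X3):
  L: [ 2 -1 -1]
  M: [ 1 -1  0]
  T: [-1  0  1]
Row reduction gives pivot columns X1,X2; rank = 2
3 vars − rank 2 = 1 Π group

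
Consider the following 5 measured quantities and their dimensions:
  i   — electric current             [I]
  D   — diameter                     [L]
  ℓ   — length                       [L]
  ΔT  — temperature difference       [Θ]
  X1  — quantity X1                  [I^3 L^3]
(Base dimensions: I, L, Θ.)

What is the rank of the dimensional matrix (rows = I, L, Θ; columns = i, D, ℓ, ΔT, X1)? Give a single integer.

3

Write exponents as rows I,L,Θ / cols i,D,ℓ,ΔT,X1:
  I: [ 1  0  0  0  3]
  L: [ 0  1  1  0  3]
  Θ: [ 0  0  0  1  0]
RREF → pivots at {i,D,ΔT} ⇒ r = 3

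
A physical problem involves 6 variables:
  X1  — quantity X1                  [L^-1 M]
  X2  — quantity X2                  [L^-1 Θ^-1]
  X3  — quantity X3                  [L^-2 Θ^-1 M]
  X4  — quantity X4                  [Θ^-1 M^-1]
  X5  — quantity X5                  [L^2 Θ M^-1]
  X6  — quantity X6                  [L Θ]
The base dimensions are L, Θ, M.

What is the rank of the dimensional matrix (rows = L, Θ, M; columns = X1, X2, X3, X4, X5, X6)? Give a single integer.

Exponent matrix [L,Θ,M] × [X1,X2,X3,X4,X5,X6]:
  L: [-1 -1 -2  0  2  1]
  Θ: [ 0 -1 -1 -1  1  1]
  M: [ 1  0  1 -1 -1  0]
Row reduction gives pivot columns X1,X2; rank = 2

2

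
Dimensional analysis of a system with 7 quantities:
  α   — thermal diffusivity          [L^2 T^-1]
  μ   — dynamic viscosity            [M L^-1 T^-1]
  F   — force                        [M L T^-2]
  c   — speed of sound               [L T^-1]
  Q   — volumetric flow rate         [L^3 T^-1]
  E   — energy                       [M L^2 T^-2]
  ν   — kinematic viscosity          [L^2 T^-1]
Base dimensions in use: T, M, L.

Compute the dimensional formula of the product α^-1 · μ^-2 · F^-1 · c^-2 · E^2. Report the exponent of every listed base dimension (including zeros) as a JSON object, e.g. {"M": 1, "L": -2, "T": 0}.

Dimensional matrix (T×M×L by α×μ×F×c×Q×E×ν):
  T: [-1 -1 -2 -1 -1 -2 -1]
  M: [ 0  1  1  0  0  1  0]
  L: [ 2 -1  1  1  3  2  2]
  [T]: (-1)·-1+(-2)·-1+(-1)·-2+(-2)·-1+(2)·-2 = 3
  [M]: (-1)·0+(-2)·1+(-1)·1+(-2)·0+(2)·1 = -1
  [L]: (-1)·2+(-2)·-1+(-1)·1+(-2)·1+(2)·2 = 1
⇒ T^3 M^-1 L

{"T": 3, "M": -1, "L": 1}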